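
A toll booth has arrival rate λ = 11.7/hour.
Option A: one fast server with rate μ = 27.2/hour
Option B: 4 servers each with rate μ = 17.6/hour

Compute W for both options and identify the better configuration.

Option A: single server μ = 27.2 (M/M/1)
  ρ_A = 11.7/27.2 = 0.4301
  W_A = 1/(μ-λ) = 1/(27.2-11.7) = 1/15.50 = 0.06452

Option B: 4 servers μ = 17.6 (M/M/4)
  ρ_B = λ/(cμ) = 11.7/(4×17.6) = 0.1662
  Offered load a = λ/μ = cρ = 11.7/17.6 = 0.6648
  P₀ = [ Σₙ₌₀^3 aⁿ/n! + a^4/(4!(1-ρ)) ]⁻¹
  Σ = a^0/0! + a^1/1! + a^2/2! + a^3/3! = 1.0000 + 0.66477 + 0.22096 + 0.048963 = 1.9347
  a^4/(4!(1-ρ)) = 0.19530/(24 × 0.83381) = 0.009759
  P₀ = 1/(1.9347 + 0.009759) = 0.5143
  Lq = P₀·a^4·ρ / (4!(1-ρ)²) = 0.51428 × 0.19530 × 0.16619 / (24 × 0.69523) = 0.001000
  Wq_B = Lq/λ = 0.00100038/11.7 = 0.000085503
  W_B = Wq_B + 1/μ = 0.000085503 + 0.056818 = 0.05690

Since W_B = 0.05690 < W_A = 0.06452, Option B (multiple servers) has the shorter time in system.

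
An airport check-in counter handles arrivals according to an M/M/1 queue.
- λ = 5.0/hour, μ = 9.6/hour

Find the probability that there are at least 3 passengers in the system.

ρ = λ/μ = 5.0/9.6 = 0.5208
P(N ≥ n) = ρⁿ
P(N ≥ 3) = 0.5208^3
P(N ≥ 3) = 0.1413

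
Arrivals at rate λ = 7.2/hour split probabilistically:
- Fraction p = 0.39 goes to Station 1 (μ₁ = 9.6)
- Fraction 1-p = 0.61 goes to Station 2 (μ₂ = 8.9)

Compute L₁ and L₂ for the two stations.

Effective rates: λ₁ = 7.2×0.39 = 2.808, λ₂ = 7.2×0.61 = 4.392
Station 1: ρ₁ = 2.808/9.6 = 0.2925, L₁ = ρ₁/(1-ρ₁) = 0.2925/(1-0.2925) = 0.4134
Station 2: ρ₂ = 4.392/8.9 = 0.4935, L₂ = ρ₂/(1-ρ₂) = 0.4935/(1-0.4935) = 0.9743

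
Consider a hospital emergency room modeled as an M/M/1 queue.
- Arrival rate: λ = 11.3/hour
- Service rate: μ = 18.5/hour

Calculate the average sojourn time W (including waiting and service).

First, compute utilization: ρ = λ/μ = 11.3/18.5 = 0.6108
For M/M/1: W = 1/(μ-λ)
W = 1/(18.5-11.3) = 1/7.20
W = 0.1389 hours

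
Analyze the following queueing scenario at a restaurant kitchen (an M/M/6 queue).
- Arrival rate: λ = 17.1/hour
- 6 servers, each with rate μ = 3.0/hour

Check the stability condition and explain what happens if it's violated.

Stability requires ρ = λ/(cμ) < 1
ρ = 17.1/(6 × 3.0) = 17.1/18.00 = 0.9500
Since 0.9500 < 1, the system is STABLE.
The servers are busy 95.00% of the time.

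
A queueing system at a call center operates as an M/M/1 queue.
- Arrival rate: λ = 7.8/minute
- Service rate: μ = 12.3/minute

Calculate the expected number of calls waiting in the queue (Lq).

ρ = λ/μ = 7.8/12.3 = 0.6341
For M/M/1: Lq = λ²/(μ(μ-λ))
Lq = 60.84/(12.3 × 4.50)
Lq = 1.0992 calls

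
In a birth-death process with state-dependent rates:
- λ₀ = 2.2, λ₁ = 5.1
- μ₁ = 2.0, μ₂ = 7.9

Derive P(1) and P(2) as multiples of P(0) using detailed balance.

Balance equations:
State 0: λ₀P₀ = μ₁P₁ → P₁ = (λ₀/μ₁)P₀ = (2.2/2.0)P₀ = 1.1000P₀
State 1: P₂ = (λ₀λ₁)/(μ₁μ₂)P₀ = (2.2×5.1)/(2.0×7.9)P₀ = 0.7101P₀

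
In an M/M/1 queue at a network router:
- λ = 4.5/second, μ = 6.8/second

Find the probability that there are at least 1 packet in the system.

ρ = λ/μ = 4.5/6.8 = 0.6618
P(N ≥ n) = ρⁿ
P(N ≥ 1) = 0.6618^1
P(N ≥ 1) = 0.6618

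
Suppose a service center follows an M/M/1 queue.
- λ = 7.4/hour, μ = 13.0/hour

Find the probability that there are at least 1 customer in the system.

ρ = λ/μ = 7.4/13.0 = 0.5692
P(N ≥ n) = ρⁿ
P(N ≥ 1) = 0.5692^1
P(N ≥ 1) = 0.5692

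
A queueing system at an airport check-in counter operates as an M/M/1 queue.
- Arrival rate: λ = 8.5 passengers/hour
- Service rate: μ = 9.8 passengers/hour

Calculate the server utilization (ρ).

Server utilization: ρ = λ/μ
ρ = 8.5/9.8 = 0.8673
The server is busy 86.73% of the time.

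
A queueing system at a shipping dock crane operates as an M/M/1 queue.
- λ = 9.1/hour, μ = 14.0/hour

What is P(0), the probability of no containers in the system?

ρ = λ/μ = 9.1/14.0 = 0.6500
P(0) = 1 - ρ = 1 - 0.6500 = 0.3500
The server is idle 35.00% of the time.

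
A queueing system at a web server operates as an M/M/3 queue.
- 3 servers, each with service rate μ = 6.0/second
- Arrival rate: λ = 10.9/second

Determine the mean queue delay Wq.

Traffic intensity: ρ = λ/(cμ) = 10.9/(3×6.0) = 0.6056
Since ρ = 0.6056 < 1, system is stable.
Offered load a = λ/μ = cρ = 10.9/6.0 = 1.8167
P₀ = [ Σₙ₌₀^2 aⁿ/n! + a^3/(3!(1-ρ)) ]⁻¹
Σ = a^0/0! + a^1/1! + a^2/2! = 1.0000 + 1.8167 + 1.6501 = 4.4668
a^3/(3!(1-ρ)) = 5.9955/(6 × 0.39444) = 2.5333
P₀ = 1/(4.4668 + 2.5333) = 0.1429
Lq = P₀·a^3·ρ / (3!(1-ρ)²) = 0.14285 × 5.9955 × 0.60556 / (6 × 0.15559) = 0.5556
Wq = Lq/λ = 0.5556/10.9 = 0.05097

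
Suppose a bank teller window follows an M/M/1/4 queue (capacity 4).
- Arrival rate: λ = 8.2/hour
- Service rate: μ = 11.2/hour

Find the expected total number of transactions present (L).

ρ = λ/μ = 8.2/11.2 = 0.73214
P₀ = (1-ρ)/(1-ρ^(K+1)) = (1-0.73214)/(1-0.73214^5) = 0.26786/0.78964 = 0.3392
P_K = P₀×ρ^K = 0.33922 × 0.73214^4 = 0.33922 × 0.28733 = 0.09747
L = ρ[1 - (K+1)ρ^K + Kρ^(K+1)] / [(1-ρ)(1-ρ^(K+1))]
L = 0.73214 × (1 - 5×0.287327 + 4×0.210364) / ((1 - 0.73214) × (1 - 0.210364)) = 1.4013 transactions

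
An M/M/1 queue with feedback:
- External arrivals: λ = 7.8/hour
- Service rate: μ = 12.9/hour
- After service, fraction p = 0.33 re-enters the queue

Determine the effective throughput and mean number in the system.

Effective arrival rate: λ_eff = λ/(1-p) = 7.8/(1-0.33) = 7.8/0.67 = 11.641791
ρ = λ_eff/μ = 11.641791/12.9 = 0.9024644
L = ρ/(1-ρ) = 0.9024644/(1-0.9024644) = 9.2527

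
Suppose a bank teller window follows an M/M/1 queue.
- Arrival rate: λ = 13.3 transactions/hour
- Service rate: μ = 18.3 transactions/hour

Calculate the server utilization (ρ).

Server utilization: ρ = λ/μ
ρ = 13.3/18.3 = 0.7268
The server is busy 72.68% of the time.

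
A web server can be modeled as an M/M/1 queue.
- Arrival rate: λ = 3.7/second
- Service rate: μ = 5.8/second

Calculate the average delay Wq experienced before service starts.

First, compute utilization: ρ = λ/μ = 3.7/5.8 = 0.6379
For M/M/1: Wq = λ/(μ(μ-λ))
Wq = 3.7/(5.8 × (5.8-3.7))
Wq = 3.7/(5.8 × 2.10)
Wq = 0.3038 seconds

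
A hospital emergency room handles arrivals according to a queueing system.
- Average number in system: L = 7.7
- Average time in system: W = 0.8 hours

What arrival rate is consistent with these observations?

Little's Law: L = λW, so λ = L/W
λ = 7.7/0.8 = 9.6250 patients/hour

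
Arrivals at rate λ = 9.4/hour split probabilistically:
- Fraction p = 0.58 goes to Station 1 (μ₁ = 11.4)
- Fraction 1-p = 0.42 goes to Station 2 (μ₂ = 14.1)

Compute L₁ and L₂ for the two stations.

Effective rates: λ₁ = 9.4×0.58 = 5.452, λ₂ = 9.4×0.42 = 3.948
Station 1: ρ₁ = 5.452/11.4 = 0.47825, L₁ = ρ₁/(1-ρ₁) = 0.47825/(1-0.47825) = 0.9166
Station 2: ρ₂ = 3.948/14.1 = 0.2800, L₂ = ρ₂/(1-ρ₂) = 0.2800/(1-0.2800) = 0.3889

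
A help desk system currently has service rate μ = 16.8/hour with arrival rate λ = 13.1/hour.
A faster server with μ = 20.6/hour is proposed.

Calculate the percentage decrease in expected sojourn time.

System 1: ρ₁ = 13.1/16.8 = 0.7798, W₁ = 1/(16.8-13.1) = 0.27027
System 2: ρ₂ = 13.1/20.6 = 0.6359, W₂ = 1/(20.6-13.1) = 0.13333
Improvement: (W₁-W₂)/W₁ = (0.27027-0.13333)/0.27027 = 50.67%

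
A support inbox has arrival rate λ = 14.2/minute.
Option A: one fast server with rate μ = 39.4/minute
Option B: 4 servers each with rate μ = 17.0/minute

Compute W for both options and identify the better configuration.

Option A: single server μ = 39.4 (M/M/1)
  ρ_A = 14.2/39.4 = 0.3604
  W_A = 1/(μ-λ) = 1/(39.4-14.2) = 1/25.20 = 0.03968

Option B: 4 servers μ = 17.0 (M/M/4)
  ρ_B = λ/(cμ) = 14.2/(4×17.0) = 0.2088
  Offered load a = λ/μ = cρ = 14.2/17.0 = 0.8353
  P₀ = [ Σₙ₌₀^3 aⁿ/n! + a^4/(4!(1-ρ)) ]⁻¹
  Σ = a^0/0! + a^1/1! + a^2/2! + a^3/3! = 1.0000 + 0.8353 + 0.3489 + 0.09713 = 2.2813
  a^4/(4!(1-ρ)) = 0.4868/(24 × 0.7912) = 0.02564
  P₀ = 1/(2.2813 + 0.02564) = 0.4335
  Lq = P₀·a^4·ρ / (4!(1-ρ)²) = 0.4335 × 0.4868 × 0.2088 / (24 × 0.6260) = 0.002933
  Wq_B = Lq/λ = 0.0029332/14.2 = 0.0002066
  W_B = Wq_B + 1/μ = 0.0002066 + 0.05882 = 0.05903

Since W_A = 0.03968 < W_B = 0.05903, Option A (single fast server) has the shorter time in system.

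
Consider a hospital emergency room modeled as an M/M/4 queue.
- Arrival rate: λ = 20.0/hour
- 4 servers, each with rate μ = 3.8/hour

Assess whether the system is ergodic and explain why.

Stability requires ρ = λ/(cμ) < 1
ρ = 20.0/(4 × 3.8) = 20.0/15.20 = 1.3158
Since 1.3158 ≥ 1, the system is UNSTABLE.
Need c > λ/μ = 20.0/3.8 = 5.26.
Minimum servers needed: c = 6.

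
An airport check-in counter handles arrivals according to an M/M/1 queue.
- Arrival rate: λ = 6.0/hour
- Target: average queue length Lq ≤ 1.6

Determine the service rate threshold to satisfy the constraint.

For M/M/1: Lq = λ²/(μ(μ-λ))
Need Lq ≤ 1.6, i.e. μ(μ-λ) ≥ λ²/1.6
μ² - 6.0μ - 36.00/1.6 ≥ 0  →  μ² - 6.0μ - 22.5000 ≥ 0
Quadratic formula (positive root): μ = [λ + √(λ² + 4×22.5000)]/2
Discriminant: 36.00 + 4×22.5000 = 126.0000, √126.0000 = 11.2250
μ ≥ (6.0 + 11.2250)/2 = 8.6125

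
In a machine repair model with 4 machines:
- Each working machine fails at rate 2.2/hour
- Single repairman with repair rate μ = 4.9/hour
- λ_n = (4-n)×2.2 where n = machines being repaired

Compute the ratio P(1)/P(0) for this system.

P(1)/P(0) = ∏_{i=0}^{1-1} λ_i/μ_{i+1}
= (4-0)×2.2/4.9
= 1.7959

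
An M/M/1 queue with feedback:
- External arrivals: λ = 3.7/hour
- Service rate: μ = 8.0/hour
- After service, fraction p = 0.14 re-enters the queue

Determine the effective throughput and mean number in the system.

Effective arrival rate: λ_eff = λ/(1-p) = 3.7/(1-0.14) = 3.7/0.86 = 4.3023
ρ = λ_eff/μ = 4.3023/8.0 = 0.53779
L = ρ/(1-ρ) = 0.53779/(1-0.53779) = 1.1635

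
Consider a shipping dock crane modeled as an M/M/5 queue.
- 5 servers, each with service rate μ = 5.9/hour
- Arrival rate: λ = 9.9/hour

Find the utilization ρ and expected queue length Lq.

Traffic intensity: ρ = λ/(cμ) = 9.9/(5×5.9) = 0.3356
Since ρ = 0.3356 < 1, system is stable.
Offered load a = λ/μ = cρ = 9.9/5.9 = 1.6780
P₀ = [ Σₙ₌₀^4 aⁿ/n! + a^5/(5!(1-ρ)) ]⁻¹
Σ = a^0/0! + a^1/1! + a^2/2! + a^3/3! + a^4/4! = 1.0000 + 1.6780 + 1.4078 + 0.7874 + 0.3303 = 5.2035
a^5/(5!(1-ρ)) = 13.3020/(120 × 0.6644) = 0.1668
P₀ = 1/(5.2035 + 0.1668) = 0.1862
Lq = P₀·a^5·ρ / (5!(1-ρ)²) = 0.1862 × 13.3020 × 0.3356 / (120 × 0.4414) = 0.01569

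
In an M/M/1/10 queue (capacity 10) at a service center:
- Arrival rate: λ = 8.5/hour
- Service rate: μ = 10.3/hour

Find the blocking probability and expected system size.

ρ = λ/μ = 8.5/10.3 = 0.82524
P₀ = (1-ρ)/(1-ρ^(K+1)) = (1-0.82524)/(1-0.82524^11) = 0.1748/0.8791 = 0.1988
P_K = P₀×ρ^K = 0.1988 × 0.82524^10 = 0.1988 × 0.1465 = 0.02912
Blocking probability P_10 = 0.02912 (2.91%)
L = ρ[1 - (K+1)ρ^K + Kρ^(K+1)] / [(1-ρ)(1-ρ^(K+1))]
L = 0.82524 × (1 - 11×0.1465 + 10×0.1209) / ((1 - 0.82524) × (1 - 0.1209)) = 3.2095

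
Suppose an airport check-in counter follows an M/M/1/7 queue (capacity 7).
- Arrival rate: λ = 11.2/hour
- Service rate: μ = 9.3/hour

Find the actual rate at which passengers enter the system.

ρ = λ/μ = 11.2/9.3 = 1.2043
P₀ = (1-ρ)/(1-ρ^(K+1)) = (1-1.2043)/(1-1.2043^8) = -0.2043/-3.4246 = 0.05966
P_K = P₀×ρ^K = 0.05966 × 1.2043^7 = 0.05966 × 3.6740 = 0.2192
λ_eff = λ(1-P_K) = 11.2 × (1 - 0.21918) = 11.2 × 0.78082 = 8.7452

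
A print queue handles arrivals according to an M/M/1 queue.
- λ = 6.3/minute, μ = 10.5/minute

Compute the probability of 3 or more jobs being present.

ρ = λ/μ = 6.3/10.5 = 0.6000
P(N ≥ n) = ρⁿ
P(N ≥ 3) = 0.6000^3
P(N ≥ 3) = 0.2160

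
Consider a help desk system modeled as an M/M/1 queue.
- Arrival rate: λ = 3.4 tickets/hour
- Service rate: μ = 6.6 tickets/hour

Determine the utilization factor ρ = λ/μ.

Server utilization: ρ = λ/μ
ρ = 3.4/6.6 = 0.5152
The server is busy 51.52% of the time.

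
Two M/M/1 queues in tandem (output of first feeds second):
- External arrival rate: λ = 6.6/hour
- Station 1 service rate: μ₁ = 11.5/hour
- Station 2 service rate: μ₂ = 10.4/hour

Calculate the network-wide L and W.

By Jackson's theorem, each station behaves as independent M/M/1.
Station 1: ρ₁ = 6.6/11.5 = 0.5739, L₁ = ρ₁/(1-ρ₁) = λ/(μ₁-λ) = 6.6/4.90 = 1.34694
Station 2: ρ₂ = 6.6/10.4 = 0.6346, L₂ = ρ₂/(1-ρ₂) = λ/(μ₂-λ) = 6.6/3.80 = 1.73684
Total: L = L₁ + L₂ = 1.34694 + 1.73684 = 3.0838
W = L/λ = 3.0838/6.6 = 0.4672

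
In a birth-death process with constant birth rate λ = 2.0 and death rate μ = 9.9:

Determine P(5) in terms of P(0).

For constant rates: P(n)/P(0) = (λ/μ)^n
P(5)/P(0) = (2.0/9.9)^5 = 0.20202^5 = 0.0003365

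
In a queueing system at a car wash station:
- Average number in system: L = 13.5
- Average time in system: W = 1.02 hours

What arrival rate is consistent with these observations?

Little's Law: L = λW, so λ = L/W
λ = 13.5/1.02 = 13.2353 cars/hour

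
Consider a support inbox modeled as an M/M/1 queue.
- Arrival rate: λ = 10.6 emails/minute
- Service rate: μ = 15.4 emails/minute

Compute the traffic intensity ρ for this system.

Server utilization: ρ = λ/μ
ρ = 10.6/15.4 = 0.6883
The server is busy 68.83% of the time.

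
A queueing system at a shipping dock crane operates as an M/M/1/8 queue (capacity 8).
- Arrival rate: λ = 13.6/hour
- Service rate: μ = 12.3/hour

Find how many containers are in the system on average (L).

ρ = λ/μ = 13.6/12.3 = 1.10569
P₀ = (1-ρ)/(1-ρ^(K+1)) = (1-1.10569)/(1-1.10569^9) = -0.1057/-1.4700 = 0.07190
P_K = P₀×ρ^K = 0.07190 × 1.10569^8 = 0.07190 × 2.2339 = 0.1606
L = ρ[1 - (K+1)ρ^K + Kρ^(K+1)] / [(1-ρ)(1-ρ^(K+1))]
L = 1.10569 × (1 - 9×2.2339171 + 8×2.4700198) / ((1 - 1.10569) × (1 - 2.4700198)) = 4.6607 containers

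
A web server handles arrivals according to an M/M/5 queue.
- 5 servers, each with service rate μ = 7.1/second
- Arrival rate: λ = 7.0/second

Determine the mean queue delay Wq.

Traffic intensity: ρ = λ/(cμ) = 7.0/(5×7.1) = 0.1972
Since ρ = 0.1972 < 1, system is stable.
Offered load a = λ/μ = cρ = 7.0/7.1 = 0.9859
P₀ = [ Σₙ₌₀^4 aⁿ/n! + a^5/(5!(1-ρ)) ]⁻¹
Σ = a^0/0! + a^1/1! + a^2/2! + a^3/3! + a^4/4! = 1.0000 + 0.9859 + 0.4860 + 0.1597 + 0.03937 = 2.6710
a^5/(5!(1-ρ)) = 0.9315/(120 × 0.8028) = 0.009669
P₀ = 1/(2.6710 + 0.009669) = 0.3730
Lq = P₀·a^5·ρ / (5!(1-ρ)²) = 0.3730 × 0.9315 × 0.1972 / (120 × 0.6445) = 0.0008859
Wq = Lq/λ = 0.0008859/7.0 = 0.0001266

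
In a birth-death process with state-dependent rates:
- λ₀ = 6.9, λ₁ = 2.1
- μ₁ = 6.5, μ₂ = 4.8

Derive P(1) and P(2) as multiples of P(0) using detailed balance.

Balance equations:
State 0: λ₀P₀ = μ₁P₁ → P₁ = (λ₀/μ₁)P₀ = (6.9/6.5)P₀ = 1.0615P₀
State 1: P₂ = (λ₀λ₁)/(μ₁μ₂)P₀ = (6.9×2.1)/(6.5×4.8)P₀ = 0.4644P₀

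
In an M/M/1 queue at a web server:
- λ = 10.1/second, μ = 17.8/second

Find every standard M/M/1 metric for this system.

Step 1: ρ = λ/μ = 10.1/17.8 = 0.5674
Step 2: L = λ/(μ-λ) = 10.1/7.70 = 1.3117
Step 3: Lq = λ²/(μ(μ-λ)) = 102.01/(17.8×7.70) = 0.7443
Step 4: W = 1/(μ-λ) = 1/7.70 = 0.12987
Step 5: Wq = λ/(μ(μ-λ)) = 10.1/(17.8×7.70) = 0.07369
Step 6: P(0) = 1-ρ = 0.4326
Verify: L = λW = 10.1×0.12987 = 1.3117 ✔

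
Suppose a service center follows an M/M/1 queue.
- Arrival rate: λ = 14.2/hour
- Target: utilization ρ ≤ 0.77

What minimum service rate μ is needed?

ρ = λ/μ, so μ = λ/ρ
μ ≥ 14.2/0.77 = 18.4416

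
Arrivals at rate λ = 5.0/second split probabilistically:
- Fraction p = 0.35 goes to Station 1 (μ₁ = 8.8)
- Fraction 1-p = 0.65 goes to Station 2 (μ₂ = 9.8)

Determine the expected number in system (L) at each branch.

Effective rates: λ₁ = 5.0×0.35 = 1.75, λ₂ = 5.0×0.65 = 3.25
Station 1: ρ₁ = 1.75/8.8 = 0.19886, L₁ = ρ₁/(1-ρ₁) = 0.19886/(1-0.19886) = 0.2482
Station 2: ρ₂ = 3.25/9.8 = 0.33163, L₂ = ρ₂/(1-ρ₂) = 0.33163/(1-0.33163) = 0.4962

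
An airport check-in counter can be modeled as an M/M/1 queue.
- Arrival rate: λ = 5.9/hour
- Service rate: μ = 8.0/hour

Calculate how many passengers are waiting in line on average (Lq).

ρ = λ/μ = 5.9/8.0 = 0.7375
For M/M/1: Lq = λ²/(μ(μ-λ))
Lq = 34.81/(8.0 × 2.10)
Lq = 2.0720 passengers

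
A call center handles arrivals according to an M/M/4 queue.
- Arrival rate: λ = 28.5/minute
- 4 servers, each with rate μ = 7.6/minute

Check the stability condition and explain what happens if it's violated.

Stability requires ρ = λ/(cμ) < 1
ρ = 28.5/(4 × 7.6) = 28.5/30.40 = 0.9375
Since 0.9375 < 1, the system is STABLE.
The servers are busy 93.75% of the time.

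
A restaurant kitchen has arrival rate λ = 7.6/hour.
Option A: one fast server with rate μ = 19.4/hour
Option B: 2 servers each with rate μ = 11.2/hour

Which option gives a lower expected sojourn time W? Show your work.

Option A: single server μ = 19.4 (M/M/1)
  ρ_A = 7.6/19.4 = 0.3918
  W_A = 1/(μ-λ) = 1/(19.4-7.6) = 1/11.80 = 0.08475

Option B: 2 servers μ = 11.2 (M/M/2)
  ρ_B = λ/(cμ) = 7.6/(2×11.2) = 0.3393
  Offered load a = λ/μ = cρ = 7.6/11.2 = 0.6786
  P₀ = [ Σₙ₌₀^1 aⁿ/n! + a^2/(2!(1-ρ)) ]⁻¹
  Σ = a^0/0! + a^1/1! = 1.0000 + 0.6786 = 1.6786
  a^2/(2!(1-ρ)) = 0.4605/(2 × 0.6607) = 0.3485
  P₀ = 1/(1.6786 + 0.3485) = 0.4933
  Lq = P₀·a^2·ρ / (2!(1-ρ)²) = 0.49333 × 0.46046 × 0.33929 / (2 × 0.43654) = 0.08828
  Wq_B = Lq/λ = 0.08828/7.6 = 0.01162
  W_B = Wq_B + 1/μ = 0.01162 + 0.08929 = 0.1009

Since W_A = 0.08475 < W_B = 0.1009, Option A (single fast server) has the shorter time in system.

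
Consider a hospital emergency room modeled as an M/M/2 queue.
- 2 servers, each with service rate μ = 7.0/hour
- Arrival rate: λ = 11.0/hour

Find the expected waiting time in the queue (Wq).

Traffic intensity: ρ = λ/(cμ) = 11.0/(2×7.0) = 0.7857
Since ρ = 0.7857 < 1, system is stable.
Offered load a = λ/μ = cρ = 11.0/7.0 = 1.5714
P₀ = [ Σₙ₌₀^1 aⁿ/n! + a^2/(2!(1-ρ)) ]⁻¹
Σ = a^0/0! + a^1/1! = 1.0000 + 1.5714 = 2.5714
a^2/(2!(1-ρ)) = 2.46939/(2 × 0.214286) = 5.7619
P₀ = 1/(2.5714 + 5.7619) = 0.1200
Lq = P₀·a^2·ρ / (2!(1-ρ)²) = 0.120000 × 2.46939 × 0.785714 / (2 × 0.0459184) = 2.5352
Wq = Lq/λ = 2.5352/11.0 = 0.2305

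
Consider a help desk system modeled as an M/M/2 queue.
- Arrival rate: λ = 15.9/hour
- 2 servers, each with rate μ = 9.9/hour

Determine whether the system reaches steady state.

Stability requires ρ = λ/(cμ) < 1
ρ = 15.9/(2 × 9.9) = 15.9/19.80 = 0.8030
Since 0.8030 < 1, the system is STABLE.
The servers are busy 80.30% of the time.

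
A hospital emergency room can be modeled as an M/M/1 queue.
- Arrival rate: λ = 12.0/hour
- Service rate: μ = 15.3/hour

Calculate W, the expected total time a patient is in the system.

First, compute utilization: ρ = λ/μ = 12.0/15.3 = 0.7843
For M/M/1: W = 1/(μ-λ)
W = 1/(15.3-12.0) = 1/3.30
W = 0.3030 hours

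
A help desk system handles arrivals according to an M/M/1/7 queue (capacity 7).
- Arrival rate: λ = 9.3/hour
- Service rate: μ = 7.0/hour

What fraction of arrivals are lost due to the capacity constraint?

ρ = λ/μ = 9.3/7.0 = 1.32857
P₀ = (1-ρ)/(1-ρ^(K+1)) = (1-1.32857)/(1-1.32857^8) = -0.3286/-8.7068 = 0.03774
P_K = P₀×ρ^K = 0.03774 × 1.32857^7 = 0.03774 × 7.3062 = 0.2757
Blocking probability = 27.57%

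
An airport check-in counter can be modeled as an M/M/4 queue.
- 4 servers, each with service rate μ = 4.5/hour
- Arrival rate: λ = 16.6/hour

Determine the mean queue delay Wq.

Traffic intensity: ρ = λ/(cμ) = 16.6/(4×4.5) = 0.9222
Since ρ = 0.9222 < 1, system is stable.
Offered load a = λ/μ = cρ = 16.6/4.5 = 3.6889
P₀ = [ Σₙ₌₀^3 aⁿ/n! + a^4/(4!(1-ρ)) ]⁻¹
Σ = a^0/0! + a^1/1! + a^2/2! + a^3/3! = 1.0000 + 3.6889 + 6.8040 + 8.3663 = 19.8592
a^4/(4!(1-ρ)) = 185.1750/(24 × 0.0777778) = 99.2009
P₀ = 1/(19.8592 + 99.2009) = 0.008399
Lq = P₀·a^4·ρ / (4!(1-ρ)²) = 0.00839912 × 185.1750 × 0.922222 / (24 × 0.00604938) = 9.8794
Wq = Lq/λ = 9.8794/16.6 = 0.5951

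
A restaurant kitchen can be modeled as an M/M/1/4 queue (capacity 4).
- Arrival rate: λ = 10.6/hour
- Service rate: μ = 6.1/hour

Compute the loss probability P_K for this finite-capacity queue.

ρ = λ/μ = 10.6/6.1 = 1.7377
P₀ = (1-ρ)/(1-ρ^(K+1)) = (1-1.7377)/(1-1.7377^5) = -0.7377/-14.8443 = 0.04970
P_K = P₀×ρ^K = 0.049696 × 1.7377^4 = 0.049696 × 9.1180 = 0.4531
Blocking probability = 45.31%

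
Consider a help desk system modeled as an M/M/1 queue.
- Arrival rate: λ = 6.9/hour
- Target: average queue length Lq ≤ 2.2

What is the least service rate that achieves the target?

For M/M/1: Lq = λ²/(μ(μ-λ))
Need Lq ≤ 2.2, i.e. μ(μ-λ) ≥ λ²/2.2
μ² - 6.9μ - 47.61/2.2 ≥ 0  →  μ² - 6.9μ - 21.6409 ≥ 0
Quadratic formula (positive root): μ = [λ + √(λ² + 4×21.6409)]/2
Discriminant: 47.61 + 4×21.6409 = 134.1736, √134.1736 = 11.58333
μ ≥ (6.9 + 11.58333)/2 = 9.2417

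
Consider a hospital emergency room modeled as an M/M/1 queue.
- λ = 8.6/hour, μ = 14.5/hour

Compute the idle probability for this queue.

ρ = λ/μ = 8.6/14.5 = 0.5931
P(0) = 1 - ρ = 1 - 0.5931 = 0.4069
The server is idle 40.69% of the time.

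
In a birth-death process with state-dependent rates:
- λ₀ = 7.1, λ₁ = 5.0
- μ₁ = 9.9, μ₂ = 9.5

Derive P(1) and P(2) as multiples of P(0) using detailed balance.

Balance equations:
State 0: λ₀P₀ = μ₁P₁ → P₁ = (λ₀/μ₁)P₀ = (7.1/9.9)P₀ = 0.7172P₀
State 1: P₂ = (λ₀λ₁)/(μ₁μ₂)P₀ = (7.1×5.0)/(9.9×9.5)P₀ = 0.3775P₀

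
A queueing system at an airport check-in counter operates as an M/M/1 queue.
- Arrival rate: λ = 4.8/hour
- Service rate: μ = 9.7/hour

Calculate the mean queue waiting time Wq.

First, compute utilization: ρ = λ/μ = 4.8/9.7 = 0.4948
For M/M/1: Wq = λ/(μ(μ-λ))
Wq = 4.8/(9.7 × (9.7-4.8))
Wq = 4.8/(9.7 × 4.90)
Wq = 0.1010 hours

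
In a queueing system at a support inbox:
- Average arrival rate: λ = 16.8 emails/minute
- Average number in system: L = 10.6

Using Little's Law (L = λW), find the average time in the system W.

Little's Law: L = λW, so W = L/λ
W = 10.6/16.8 = 0.6310 minutes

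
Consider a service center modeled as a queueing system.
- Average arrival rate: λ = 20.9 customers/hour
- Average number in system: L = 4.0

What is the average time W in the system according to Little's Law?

Little's Law: L = λW, so W = L/λ
W = 4.0/20.9 = 0.1914 hours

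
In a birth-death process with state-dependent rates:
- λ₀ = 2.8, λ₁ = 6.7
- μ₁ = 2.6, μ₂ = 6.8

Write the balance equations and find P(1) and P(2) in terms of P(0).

Balance equations:
State 0: λ₀P₀ = μ₁P₁ → P₁ = (λ₀/μ₁)P₀ = (2.8/2.6)P₀ = 1.0769P₀
State 1: P₂ = (λ₀λ₁)/(μ₁μ₂)P₀ = (2.8×6.7)/(2.6×6.8)P₀ = 1.0611P₀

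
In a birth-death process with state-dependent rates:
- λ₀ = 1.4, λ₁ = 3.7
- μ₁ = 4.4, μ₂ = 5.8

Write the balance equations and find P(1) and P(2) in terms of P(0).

Balance equations:
State 0: λ₀P₀ = μ₁P₁ → P₁ = (λ₀/μ₁)P₀ = (1.4/4.4)P₀ = 0.3182P₀
State 1: P₂ = (λ₀λ₁)/(μ₁μ₂)P₀ = (1.4×3.7)/(4.4×5.8)P₀ = 0.2030P₀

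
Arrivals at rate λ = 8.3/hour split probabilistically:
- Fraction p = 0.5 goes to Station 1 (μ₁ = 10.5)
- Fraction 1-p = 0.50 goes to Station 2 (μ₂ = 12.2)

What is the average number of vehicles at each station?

Effective rates: λ₁ = 8.3×0.5 = 4.15, λ₂ = 8.3×0.50 = 4.15
Station 1: ρ₁ = 4.15/10.5 = 0.39524, L₁ = ρ₁/(1-ρ₁) = 0.39524/(1-0.39524) = 0.6535
Station 2: ρ₂ = 4.15/12.2 = 0.34016, L₂ = ρ₂/(1-ρ₂) = 0.34016/(1-0.34016) = 0.5155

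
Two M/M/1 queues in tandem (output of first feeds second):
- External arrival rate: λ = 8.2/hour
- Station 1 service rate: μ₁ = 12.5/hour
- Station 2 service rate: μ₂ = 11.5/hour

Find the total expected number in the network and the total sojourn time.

By Jackson's theorem, each station behaves as independent M/M/1.
Station 1: ρ₁ = 8.2/12.5 = 0.6560, L₁ = ρ₁/(1-ρ₁) = λ/(μ₁-λ) = 8.2/4.30 = 1.9070
Station 2: ρ₂ = 8.2/11.5 = 0.7130, L₂ = ρ₂/(1-ρ₂) = λ/(μ₂-λ) = 8.2/3.30 = 2.4848
Total: L = L₁ + L₂ = 1.9070 + 2.4848 = 4.3918
W = L/λ = 4.3918/8.2 = 0.5356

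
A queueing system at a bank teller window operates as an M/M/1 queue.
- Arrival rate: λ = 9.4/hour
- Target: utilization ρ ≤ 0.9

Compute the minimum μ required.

ρ = λ/μ, so μ = λ/ρ
μ ≥ 9.4/0.9 = 10.4444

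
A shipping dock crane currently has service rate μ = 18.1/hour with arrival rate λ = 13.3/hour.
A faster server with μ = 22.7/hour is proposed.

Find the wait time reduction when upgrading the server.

System 1: ρ₁ = 13.3/18.1 = 0.7348, W₁ = 1/(18.1-13.3) = 0.20833
System 2: ρ₂ = 13.3/22.7 = 0.5859, W₂ = 1/(22.7-13.3) = 0.10638
Improvement: (W₁-W₂)/W₁ = (0.20833-0.10638)/0.20833 = 48.94%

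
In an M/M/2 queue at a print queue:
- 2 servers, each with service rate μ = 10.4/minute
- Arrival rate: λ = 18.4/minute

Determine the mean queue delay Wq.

Traffic intensity: ρ = λ/(cμ) = 18.4/(2×10.4) = 0.8846
Since ρ = 0.8846 < 1, system is stable.
Offered load a = λ/μ = cρ = 18.4/10.4 = 1.7692
P₀ = [ Σₙ₌₀^1 aⁿ/n! + a^2/(2!(1-ρ)) ]⁻¹
Σ = a^0/0! + a^1/1! = 1.0000 + 1.7692 = 2.7692
a^2/(2!(1-ρ)) = 3.13018/(2 × 0.115385) = 13.5641
P₀ = 1/(2.7692 + 13.5641) = 0.06122
Lq = P₀·a^2·ρ / (2!(1-ρ)²) = 0.0612245 × 3.13018 × 0.884615 / (2 × 0.0133136) = 6.3668
Wq = Lq/λ = 6.3668/18.4 = 0.3460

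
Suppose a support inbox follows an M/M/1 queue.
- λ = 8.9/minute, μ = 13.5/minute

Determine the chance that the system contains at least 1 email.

ρ = λ/μ = 8.9/13.5 = 0.6593
P(N ≥ n) = ρⁿ
P(N ≥ 1) = 0.6593^1
P(N ≥ 1) = 0.6593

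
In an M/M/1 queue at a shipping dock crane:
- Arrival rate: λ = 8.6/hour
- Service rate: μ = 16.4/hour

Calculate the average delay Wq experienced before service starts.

First, compute utilization: ρ = λ/μ = 8.6/16.4 = 0.5244
For M/M/1: Wq = λ/(μ(μ-λ))
Wq = 8.6/(16.4 × (16.4-8.6))
Wq = 8.6/(16.4 × 7.80)
Wq = 0.06723 hours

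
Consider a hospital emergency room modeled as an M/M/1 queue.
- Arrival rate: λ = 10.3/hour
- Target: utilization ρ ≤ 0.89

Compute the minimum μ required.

ρ = λ/μ, so μ = λ/ρ
μ ≥ 10.3/0.89 = 11.5730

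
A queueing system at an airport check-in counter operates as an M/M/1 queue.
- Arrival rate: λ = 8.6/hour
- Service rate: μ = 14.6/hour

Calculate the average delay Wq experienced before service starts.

First, compute utilization: ρ = λ/μ = 8.6/14.6 = 0.5890
For M/M/1: Wq = λ/(μ(μ-λ))
Wq = 8.6/(14.6 × (14.6-8.6))
Wq = 8.6/(14.6 × 6.00)
Wq = 0.09817 hours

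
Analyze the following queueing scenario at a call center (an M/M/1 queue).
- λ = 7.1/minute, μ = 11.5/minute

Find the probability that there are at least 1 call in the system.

ρ = λ/μ = 7.1/11.5 = 0.6174
P(N ≥ n) = ρⁿ
P(N ≥ 1) = 0.6174^1
P(N ≥ 1) = 0.6174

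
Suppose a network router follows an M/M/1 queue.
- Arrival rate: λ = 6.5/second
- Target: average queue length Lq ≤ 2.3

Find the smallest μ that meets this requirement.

For M/M/1: Lq = λ²/(μ(μ-λ))
Need Lq ≤ 2.3, i.e. μ(μ-λ) ≥ λ²/2.3
μ² - 6.5μ - 42.25/2.3 ≥ 0  →  μ² - 6.5μ - 18.36957 ≥ 0
Quadratic formula (positive root): μ = [λ + √(λ² + 4×18.36957)]/2
Discriminant: 42.25 + 4×18.36957 = 115.7283, √115.7283 = 10.75771
μ ≥ (6.5 + 10.75771)/2 = 8.6289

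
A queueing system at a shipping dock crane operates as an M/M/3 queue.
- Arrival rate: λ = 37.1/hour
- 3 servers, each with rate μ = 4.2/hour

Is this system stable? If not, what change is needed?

Stability requires ρ = λ/(cμ) < 1
ρ = 37.1/(3 × 4.2) = 37.1/12.60 = 2.9444
Since 2.9444 ≥ 1, the system is UNSTABLE.
Need c > λ/μ = 37.1/4.2 = 8.83.
Minimum servers needed: c = 9.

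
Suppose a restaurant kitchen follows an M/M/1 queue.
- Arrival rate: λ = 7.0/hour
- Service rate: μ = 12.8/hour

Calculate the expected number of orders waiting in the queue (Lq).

ρ = λ/μ = 7.0/12.8 = 0.5469
For M/M/1: Lq = λ²/(μ(μ-λ))
Lq = 49.00/(12.8 × 5.80)
Lq = 0.6600 orders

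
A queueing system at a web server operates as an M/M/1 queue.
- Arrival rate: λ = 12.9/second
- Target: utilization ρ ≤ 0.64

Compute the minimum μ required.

ρ = λ/μ, so μ = λ/ρ
μ ≥ 12.9/0.64 = 20.1562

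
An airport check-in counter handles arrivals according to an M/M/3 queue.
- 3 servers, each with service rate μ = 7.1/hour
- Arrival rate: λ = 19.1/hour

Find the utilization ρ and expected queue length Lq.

Traffic intensity: ρ = λ/(cμ) = 19.1/(3×7.1) = 0.8967
Since ρ = 0.8967 < 1, system is stable.
Offered load a = λ/μ = cρ = 19.1/7.1 = 2.6901
P₀ = [ Σₙ₌₀^2 aⁿ/n! + a^3/(3!(1-ρ)) ]⁻¹
Σ = a^0/0! + a^1/1! + a^2/2! = 1.00000 + 2.69014 + 3.61843 = 7.3086
a^3/(3!(1-ρ)) = 19.46817/(6 × 0.1032864) = 31.4145
P₀ = 1/(7.3086 + 31.4145) = 0.02582
Lq = P₀·a^3·ρ / (3!(1-ρ)²) = 0.025824 × 19.4682 × 0.89671 / (6 × 0.010668) = 7.0432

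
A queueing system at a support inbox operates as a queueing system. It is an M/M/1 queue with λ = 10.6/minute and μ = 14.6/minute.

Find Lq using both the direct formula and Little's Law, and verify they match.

Method 1 (direct): Lq = λ²/(μ(μ-λ)) = 112.36/(14.6 × 4.00) = 1.9240

Method 2 (Little's Law):
W = 1/(μ-λ) = 1/4.00 = 0.2500
Wq = W - 1/μ = 0.2500 - 0.06849 = 0.18151
Lq = λWq = 10.6 × 0.18151 = 1.9240 ✔ (matches Method 1)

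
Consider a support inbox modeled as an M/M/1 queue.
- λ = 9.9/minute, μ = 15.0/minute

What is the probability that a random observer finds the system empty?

ρ = λ/μ = 9.9/15.0 = 0.6600
P(0) = 1 - ρ = 1 - 0.6600 = 0.3400
The server is idle 34.00% of the time.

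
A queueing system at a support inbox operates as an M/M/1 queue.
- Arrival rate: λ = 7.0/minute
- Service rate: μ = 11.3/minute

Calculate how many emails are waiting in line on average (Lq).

ρ = λ/μ = 7.0/11.3 = 0.6195
For M/M/1: Lq = λ²/(μ(μ-λ))
Lq = 49.00/(11.3 × 4.30)
Lq = 1.0084 emails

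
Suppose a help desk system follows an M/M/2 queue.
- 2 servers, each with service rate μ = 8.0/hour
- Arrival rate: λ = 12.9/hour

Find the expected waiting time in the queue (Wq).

Traffic intensity: ρ = λ/(cμ) = 12.9/(2×8.0) = 0.8063
Since ρ = 0.8063 < 1, system is stable.
Offered load a = λ/μ = cρ = 12.9/8.0 = 1.6125
P₀ = [ Σₙ₌₀^1 aⁿ/n! + a^2/(2!(1-ρ)) ]⁻¹
Σ = a^0/0! + a^1/1! = 1.0000 + 1.6125 = 2.6125
a^2/(2!(1-ρ)) = 2.60016/(2 × 0.193750) = 6.7101
P₀ = 1/(2.6125 + 6.7101) = 0.1073
Lq = P₀·a^2·ρ / (2!(1-ρ)²) = 0.1072664 × 2.600156 × 0.8062500 / (2 × 0.03753906) = 2.9952
Wq = Lq/λ = 2.9952/12.9 = 0.2322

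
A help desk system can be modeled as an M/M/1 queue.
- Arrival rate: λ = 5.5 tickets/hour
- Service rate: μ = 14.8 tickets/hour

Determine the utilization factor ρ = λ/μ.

Server utilization: ρ = λ/μ
ρ = 5.5/14.8 = 0.3716
The server is busy 37.16% of the time.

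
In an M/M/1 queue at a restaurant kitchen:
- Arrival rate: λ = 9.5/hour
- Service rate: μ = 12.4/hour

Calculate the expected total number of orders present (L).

ρ = λ/μ = 9.5/12.4 = 0.7661
For M/M/1: L = λ/(μ-λ)
L = 9.5/(12.4-9.5) = 9.5/2.90
L = 3.2759 orders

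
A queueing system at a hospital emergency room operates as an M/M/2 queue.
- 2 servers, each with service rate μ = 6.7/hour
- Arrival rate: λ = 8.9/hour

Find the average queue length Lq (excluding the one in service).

Traffic intensity: ρ = λ/(cμ) = 8.9/(2×6.7) = 0.6642
Since ρ = 0.6642 < 1, system is stable.
Offered load a = λ/μ = cρ = 8.9/6.7 = 1.3284
P₀ = [ Σₙ₌₀^1 aⁿ/n! + a^2/(2!(1-ρ)) ]⁻¹
Σ = a^0/0! + a^1/1! = 1.0000 + 1.3284 = 2.3284
a^2/(2!(1-ρ)) = 1.7645/(2 × 0.33582) = 2.6272
P₀ = 1/(2.3284 + 2.6272) = 0.2018
Lq = P₀·a^2·ρ / (2!(1-ρ)²) = 0.201794 × 1.76454 × 0.664179 / (2 × 0.112776) = 1.0485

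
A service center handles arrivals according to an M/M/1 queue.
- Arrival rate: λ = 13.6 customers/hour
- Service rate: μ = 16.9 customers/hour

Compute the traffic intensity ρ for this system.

Server utilization: ρ = λ/μ
ρ = 13.6/16.9 = 0.8047
The server is busy 80.47% of the time.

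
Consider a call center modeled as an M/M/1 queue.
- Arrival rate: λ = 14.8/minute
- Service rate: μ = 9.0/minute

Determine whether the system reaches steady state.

Stability requires ρ = λ/(cμ) < 1
ρ = 14.8/(1 × 9.0) = 14.8/9.00 = 1.6444
Since 1.6444 ≥ 1, the system is UNSTABLE.
Queue grows without bound. Need μ > λ = 14.8.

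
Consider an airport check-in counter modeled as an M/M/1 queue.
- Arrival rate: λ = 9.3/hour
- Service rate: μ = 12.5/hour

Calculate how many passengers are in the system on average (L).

ρ = λ/μ = 9.3/12.5 = 0.7440
For M/M/1: L = λ/(μ-λ)
L = 9.3/(12.5-9.3) = 9.3/3.20
L = 2.9063 passengers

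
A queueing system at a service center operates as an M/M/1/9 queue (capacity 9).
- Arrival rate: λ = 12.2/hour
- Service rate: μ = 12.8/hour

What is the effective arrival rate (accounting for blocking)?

ρ = λ/μ = 12.2/12.8 = 0.953125
P₀ = (1-ρ)/(1-ρ^(K+1)) = (1-0.953125)/(1-0.953125^10) = 0.04688/0.3813 = 0.1229
P_K = P₀×ρ^K = 0.12294 × 0.953125^9 = 0.12294 × 0.64916 = 0.07981
λ_eff = λ(1-P_K) = 12.2 × (1 - 0.07981) = 12.2 × 0.92019 = 11.2263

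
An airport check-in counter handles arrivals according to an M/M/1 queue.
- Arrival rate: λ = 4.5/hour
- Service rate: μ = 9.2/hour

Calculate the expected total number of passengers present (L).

ρ = λ/μ = 4.5/9.2 = 0.4891
For M/M/1: L = λ/(μ-λ)
L = 4.5/(9.2-4.5) = 4.5/4.70
L = 0.9574 passengers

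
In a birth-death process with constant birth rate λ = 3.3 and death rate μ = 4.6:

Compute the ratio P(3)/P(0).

For constant rates: P(n)/P(0) = (λ/μ)^n
P(3)/P(0) = (3.3/4.6)^3 = 0.7174^3 = 0.3692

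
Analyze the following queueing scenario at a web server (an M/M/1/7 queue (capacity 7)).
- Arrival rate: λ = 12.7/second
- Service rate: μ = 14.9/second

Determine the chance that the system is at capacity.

ρ = λ/μ = 12.7/14.9 = 0.85235
P₀ = (1-ρ)/(1-ρ^(K+1)) = (1-0.85235)/(1-0.85235^8) = 0.14765/0.72142 = 0.2047
P_K = P₀×ρ^K = 0.20466 × 0.85235^7 = 0.20466 × 0.32683 = 0.06689
Blocking probability = 6.69%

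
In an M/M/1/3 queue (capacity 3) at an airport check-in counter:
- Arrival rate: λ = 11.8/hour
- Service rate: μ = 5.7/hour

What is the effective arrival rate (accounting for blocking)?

ρ = λ/μ = 11.8/5.7 = 2.0702
P₀ = (1-ρ)/(1-ρ^(K+1)) = (1-2.0702)/(1-2.0702^4) = -1.0702/-17.3675 = 0.06162
P_K = P₀×ρ^K = 0.06162 × 2.0702^3 = 0.06162 × 8.8723 = 0.5467
λ_eff = λ(1-P_K) = 11.8 × (1 - 0.546716) = 11.8 × 0.453284 = 5.3488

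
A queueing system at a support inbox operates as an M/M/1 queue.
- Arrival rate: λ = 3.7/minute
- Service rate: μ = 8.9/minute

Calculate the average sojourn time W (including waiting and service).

First, compute utilization: ρ = λ/μ = 3.7/8.9 = 0.4157
For M/M/1: W = 1/(μ-λ)
W = 1/(8.9-3.7) = 1/5.20
W = 0.1923 minutes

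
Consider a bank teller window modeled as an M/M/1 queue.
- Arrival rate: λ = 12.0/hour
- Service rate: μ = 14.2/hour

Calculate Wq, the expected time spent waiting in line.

First, compute utilization: ρ = λ/μ = 12.0/14.2 = 0.8451
For M/M/1: Wq = λ/(μ(μ-λ))
Wq = 12.0/(14.2 × (14.2-12.0))
Wq = 12.0/(14.2 × 2.20)
Wq = 0.3841 hours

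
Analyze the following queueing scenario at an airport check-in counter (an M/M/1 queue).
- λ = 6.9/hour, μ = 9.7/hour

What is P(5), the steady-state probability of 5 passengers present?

ρ = λ/μ = 6.9/9.7 = 0.7113
P(n) = (1-ρ)ρⁿ
P(5) = (1-0.7113) × 0.7113^5
P(5) = 0.2887 × 0.1821
P(5) = 0.05257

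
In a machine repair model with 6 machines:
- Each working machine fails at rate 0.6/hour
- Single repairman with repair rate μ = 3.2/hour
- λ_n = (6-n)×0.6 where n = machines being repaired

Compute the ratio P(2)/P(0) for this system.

P(2)/P(0) = ∏_{i=0}^{2-1} λ_i/μ_{i+1}
= (6-0)×0.6/3.2 × (6-1)×0.6/3.2
= 1.0547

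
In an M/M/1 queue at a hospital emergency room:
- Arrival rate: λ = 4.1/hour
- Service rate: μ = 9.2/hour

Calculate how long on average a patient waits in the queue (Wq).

First, compute utilization: ρ = λ/μ = 4.1/9.2 = 0.4457
For M/M/1: Wq = λ/(μ(μ-λ))
Wq = 4.1/(9.2 × (9.2-4.1))
Wq = 4.1/(9.2 × 5.10)
Wq = 0.08738 hours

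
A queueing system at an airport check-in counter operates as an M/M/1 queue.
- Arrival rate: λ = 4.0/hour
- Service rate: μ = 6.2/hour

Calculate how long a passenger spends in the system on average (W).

First, compute utilization: ρ = λ/μ = 4.0/6.2 = 0.6452
For M/M/1: W = 1/(μ-λ)
W = 1/(6.2-4.0) = 1/2.20
W = 0.4545 hours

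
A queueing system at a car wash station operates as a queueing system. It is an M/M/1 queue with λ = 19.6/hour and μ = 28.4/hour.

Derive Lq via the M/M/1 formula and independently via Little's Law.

Method 1 (direct): Lq = λ²/(μ(μ-λ)) = 384.16/(28.4 × 8.80) = 1.5371

Method 2 (Little's Law):
W = 1/(μ-λ) = 1/8.80 = 0.113636
Wq = W - 1/μ = 0.113636 - 0.0352113 = 0.078425
Lq = λWq = 19.6 × 0.078425 = 1.5371 ✔ (matches Method 1)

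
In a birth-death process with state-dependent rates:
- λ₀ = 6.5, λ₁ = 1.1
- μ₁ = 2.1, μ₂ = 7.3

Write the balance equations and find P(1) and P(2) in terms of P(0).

Balance equations:
State 0: λ₀P₀ = μ₁P₁ → P₁ = (λ₀/μ₁)P₀ = (6.5/2.1)P₀ = 3.0952P₀
State 1: P₂ = (λ₀λ₁)/(μ₁μ₂)P₀ = (6.5×1.1)/(2.1×7.3)P₀ = 0.4664P₀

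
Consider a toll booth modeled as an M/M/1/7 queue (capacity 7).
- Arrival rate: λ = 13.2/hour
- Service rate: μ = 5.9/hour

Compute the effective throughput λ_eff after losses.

ρ = λ/μ = 13.2/5.9 = 2.23729
P₀ = (1-ρ)/(1-ρ^(K+1)) = (1-2.23729)/(1-2.23729^8) = -1.2373/-626.7378 = 0.001974
P_K = P₀×ρ^K = 0.001974 × 2.23729^7 = 0.001974 × 280.5795 = 0.5539
λ_eff = λ(1-P_K) = 13.2 × (1 - 0.55391) = 13.2 × 0.44609 = 5.8884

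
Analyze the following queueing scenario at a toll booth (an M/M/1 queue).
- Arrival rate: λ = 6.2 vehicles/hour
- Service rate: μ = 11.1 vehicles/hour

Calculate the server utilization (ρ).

Server utilization: ρ = λ/μ
ρ = 6.2/11.1 = 0.5586
The server is busy 55.86% of the time.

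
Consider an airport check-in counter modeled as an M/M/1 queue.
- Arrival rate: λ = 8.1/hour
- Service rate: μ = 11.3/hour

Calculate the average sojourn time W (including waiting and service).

First, compute utilization: ρ = λ/μ = 8.1/11.3 = 0.7168
For M/M/1: W = 1/(μ-λ)
W = 1/(11.3-8.1) = 1/3.20
W = 0.3125 hours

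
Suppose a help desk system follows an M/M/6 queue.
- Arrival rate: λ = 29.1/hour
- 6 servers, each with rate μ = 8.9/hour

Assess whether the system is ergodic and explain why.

Stability requires ρ = λ/(cμ) < 1
ρ = 29.1/(6 × 8.9) = 29.1/53.40 = 0.5449
Since 0.5449 < 1, the system is STABLE.
The servers are busy 54.49% of the time.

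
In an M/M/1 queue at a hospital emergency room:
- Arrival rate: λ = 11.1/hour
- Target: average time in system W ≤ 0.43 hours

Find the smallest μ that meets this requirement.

For M/M/1: W = 1/(μ-λ)
Need W ≤ 0.43, so 1/(μ-λ) ≤ 0.43
μ - λ ≥ 1/0.43 = 2.3256
μ ≥ 11.1 + 2.3256 = 13.4256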